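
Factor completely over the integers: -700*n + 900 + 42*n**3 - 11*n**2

(2*n + 9)*(3*n - 10)*(7*n - 10)

Among the possible rational roots, n = 10/7 is a root, so (7*n - 10) divides it; the quotient is 6*n**2 + 7*n - 90.
The remaining quadratic factors as (3*n - 10)(2*n + 9).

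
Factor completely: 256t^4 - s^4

(4t - s)(4t + s)(16t^2 + s^2)

Difference of squares twice: with A = 4t and B = s, A⁴ − B⁴ = (A² − B²)(A² + B²), and A² − B² factors again.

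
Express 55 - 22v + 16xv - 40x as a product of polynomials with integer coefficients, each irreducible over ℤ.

Group as (16xv - 40x) + (-22v + 55) = 8x(2v - 5) - 11(2v - 5).
Both groups share the factor (2v - 5).

(2v - 5)(8x - 11)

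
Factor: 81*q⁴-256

Write as (9*q²)² − (16)², then factor 9*q²-16 once more.

(3*q+4)*(3*q-4)*(9*q²+16)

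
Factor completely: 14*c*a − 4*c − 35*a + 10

(2*c − 5)*(7*a − 2)

Group as (14*c*a − 4*c) + (−35*a + 10) = 2*c*(7*a − 2) − 5*(7*a − 2).
Both groups share the factor (7*a − 2).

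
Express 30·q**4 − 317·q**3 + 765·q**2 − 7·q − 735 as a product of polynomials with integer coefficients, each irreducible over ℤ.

By the rational root theorem, q = 3 is a root, so (q − 3) is a factor; dividing leaves 30·q**3 − 227·q**2 + 84·q + 245.
Then q = 7/5 is a root, so (5·q − 7) is a factor; dividing leaves 6·q**2 − 37·q − 35.
The remaining quadratic factors as (6·q + 5)(q − 7).

(5·q − 7)·(6·q + 5)·(q − 3)·(q − 7)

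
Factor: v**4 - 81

Difference of squares twice: with A = v and B = 3, A⁴ − B⁴ = (A² − B²)(A² + B²), and A² − B² factors again.

(v + 3)(v - 3)(v**2 + 9)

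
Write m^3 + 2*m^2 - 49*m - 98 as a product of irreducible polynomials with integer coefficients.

Testing divisors of the constant over divisors of the leading coefficient, m = -7 is a root, so (m + 7) is a factor; dividing leaves m^2 - 5*m - 14.
The remaining quadratic factors as (m - 7)(m + 2).

(m + 2)*(m + 7)*(m - 7)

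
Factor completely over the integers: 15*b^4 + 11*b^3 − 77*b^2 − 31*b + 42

Among the possible rational roots, b = 2 is a root, so (b − 2) is a factor; dividing leaves 15*b^3 + 41*b^2 + 5*b − 21.
Next, b = −1 is a root, so (b + 1) is a factor; dividing leaves 15*b^2 + 26*b − 21.
The remaining quadratic factors as (3*b + 7)(5*b − 3).

(3*b + 7)*(5*b − 3)*(b + 1)*(b − 2)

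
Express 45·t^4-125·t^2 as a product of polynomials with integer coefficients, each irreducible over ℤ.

5·t^2·(3·t+5)·(3·t-5)

Every term has a factor of 5·t^2. Then 9·t^2-25 = (3·t)² − (5)².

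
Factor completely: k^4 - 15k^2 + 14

Substitute u = k^2 to get a quadratic in u, then factor.
k^2 - 14 is irreducible over ℤ (14 is not a perfect square).
k^2 - 1 is a difference of squares.

(k + 1)(k - 1)(k^2 - 14)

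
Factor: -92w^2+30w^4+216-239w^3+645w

Testing divisors of the constant over divisors of the leading coefficient, w = 8 is a root, so (w-8) is a factor; dividing leaves 30w^3+w^2-84w-27.
Continuing, w = -1/3 is a root, giving the factor (3w+1) and quotient 10w^2-3w-27.
The remaining quadratic factors as (2w+3)(5w-9).

(2w+3)(3w+1)(5w-9)(w-8)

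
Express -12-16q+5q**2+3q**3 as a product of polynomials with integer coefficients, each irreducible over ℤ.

Trying the rational-root candidates, q = 2 is a root, giving the factor (q-2) and quotient 3q**2+11q+6.
The remaining quadratic factors as (q+3)(3q+2).

(3q+2)(q+3)(q-2)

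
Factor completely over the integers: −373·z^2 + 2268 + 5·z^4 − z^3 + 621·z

(5·z + 9)·(z + 9)·(z − 4)·(z − 7)

Testing divisors of the constant over divisors of the leading coefficient, z = 7 is a root, so (z − 7) divides it; the quotient is 5·z^3 + 34·z^2 − 135·z − 324.
Then z = 4 is a root, so (z − 4) divides it; the quotient is 5·z^2 + 54·z + 81.
The remaining quadratic factors as (z + 9)(5·z + 9).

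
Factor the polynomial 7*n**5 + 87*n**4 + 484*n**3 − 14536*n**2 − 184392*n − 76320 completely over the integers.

(7*n + 3)*(n + 10)*(n − 12)*(n**2 + 14*n + 212)

Testing divisors of the constant over divisors of the leading coefficient, n = −3/7 is a root, so (7*n + 3) is a factor; dividing leaves n**4 + 12*n**3 + 64*n**2 − 2104*n − 25440.
Continuing, n = −10 is a root, so (n + 10) is a factor; dividing leaves n**3 + 2*n**2 + 44*n − 2544.
Next, n = 12 is a root, so (n − 12) is a factor; dividing leaves n**2 + 14*n + 212.
The quadratic n**2 + 14*n + 212 has discriminant −652 < 0 and is irreducible over ℤ.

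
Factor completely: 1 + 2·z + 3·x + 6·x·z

Group as (6·x·z + 3·x) + (2·z + 1) = 3·x·(2·z + 1) + (2·z + 1).
Both groups share the factor (2·z + 1).

(2·z + 1)·(3·x + 1)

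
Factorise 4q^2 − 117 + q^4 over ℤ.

Substitute u = q^2 to get a quadratic in u, then factor.
q^2 − 9 is a difference of squares.
q^2 + 13 is irreducible over ℤ (always positive, so no real roots).

(q + 3)(q − 3)(q^2 + 13)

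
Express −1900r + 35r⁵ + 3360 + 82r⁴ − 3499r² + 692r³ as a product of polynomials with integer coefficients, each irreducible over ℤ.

By the rational root theorem, r = −8/7 is a root, so (7r + 8) is a factor; dividing leaves 5r⁴ + 6r³ + 92r² − 605r + 420.
Continuing, r = 4/5 is a root, so (5r − 4) divides it; the quotient is r³ + 2r² + 20r − 105.
Continuing, r = 3 is a root, giving the factor (r − 3) and quotient r² + 5r + 35.
The quadratic r² + 5r + 35 has discriminant −115 < 0 and is irreducible over ℤ.

(5r − 4)(7r + 8)(r − 3)(r² + 5r + 35)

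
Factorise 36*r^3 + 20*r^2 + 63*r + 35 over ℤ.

(9*r + 5)*(4*r^2 + 7)

Group as (36*r^3 + 63*r) + (20*r^2 + 35) = 9*r*(4*r^2 + 7) + 5*(4*r^2 + 7).
Both groups share the factor (4*r^2 + 7).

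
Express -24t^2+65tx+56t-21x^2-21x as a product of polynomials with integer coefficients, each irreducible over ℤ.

-(3t-7x-7)(8t-3x)

Group: -8t(3t-7x-7) + 3x(3t-7x-7); both groups contain (3t-7x-7).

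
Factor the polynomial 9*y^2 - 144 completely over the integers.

9*(y + 4)*(y - 4)

Pull out the common factor 9; y^2 - 16 is a difference of squares.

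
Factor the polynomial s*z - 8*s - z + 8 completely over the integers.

Group as (s*z - 8*s) + (-z + 8) = s*(z - 8) - (z - 8).
Both groups share the factor (z - 8).

(s - 1)*(z - 8)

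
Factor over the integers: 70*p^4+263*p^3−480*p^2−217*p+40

Testing divisors of the constant over divisors of the leading coefficient, p = 1/7 is a root, giving the factor (7*p−1) and quotient 10*p^3+39*p^2−63*p−40.
Then p = 8/5 is a root, so (5*p−8) divides it; the quotient is 2*p^2+11*p+5.
The remaining quadratic factors as (2*p+1)(p+5).

(2*p+1)*(5*p−8)*(7*p−1)*(p+5)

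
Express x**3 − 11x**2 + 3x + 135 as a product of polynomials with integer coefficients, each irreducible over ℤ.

Testing divisors of the constant over divisors of the leading coefficient, x = −3 is a root, so (x + 3) is a factor; dividing leaves x**2 − 14x + 45.
The remaining quadratic factors as (x − 5)(x − 9).

(x + 3)(x − 5)(x − 9)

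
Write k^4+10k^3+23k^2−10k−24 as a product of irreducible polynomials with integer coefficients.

(k+1)(k+4)(k+6)(k−1)

Trying the rational-root candidates, k = −4 is a root, giving the factor (k+4) and quotient k^3+6k^2−k−6.
Continuing, k = −1 is a root, so (k+1) is a factor; dividing leaves k^2+5k−6.
The remaining quadratic factors as (k−1)(k+6).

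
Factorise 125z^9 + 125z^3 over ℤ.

125z^3(z^2 + 1)(z^4 − z^2 + 1)

Pull out the common factor 125z^3, leaving z^6 + 1.
Recognize a sum of cubes with the parts z^2 and 1.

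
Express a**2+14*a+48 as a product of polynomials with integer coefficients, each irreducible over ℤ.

Two integers with product 48 and sum 14 are 8 and 6.

(a+6)*(a+8)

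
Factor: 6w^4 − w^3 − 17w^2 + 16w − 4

By the rational root theorem, w = 1/2 is a root, so (2w − 1) is a factor; dividing leaves 3w^3 + w^2 − 8w + 4.
Next, w = −2 is a root, giving the factor (w + 2) and quotient 3w^2 − 5w + 2.
The remaining quadratic factors as (w − 1)(3w − 2).

(2w − 1)(3w − 2)(w + 2)(w − 1)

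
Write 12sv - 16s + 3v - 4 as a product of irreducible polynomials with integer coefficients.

(3v - 4)(4s + 1)

Group as (12sv - 16s) + (3v - 4) = 4s(3v - 4) + (3v - 4).
Both groups share the factor (3v - 4).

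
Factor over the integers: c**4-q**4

Write as (c**2)² − (q**2)², then factor c**2-q**2 once more.

(c+q)*(c-q)*(c**2+q**2)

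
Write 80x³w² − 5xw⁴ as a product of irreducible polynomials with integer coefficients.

Pull out the common factor 5xw²; 16x² − w² is a difference of squares.

5w²x(4x − w)(4x + w)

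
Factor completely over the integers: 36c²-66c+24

6(2c-1)(3c-4)

Pull out the common factor 6, then factor the remaining trinomial.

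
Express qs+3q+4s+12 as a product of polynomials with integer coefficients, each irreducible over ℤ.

(q+4)(s+3)

Group as (qs+3q) + (4s+12) = q(s+3) + 4(s+3).
Both groups share the factor (s+3).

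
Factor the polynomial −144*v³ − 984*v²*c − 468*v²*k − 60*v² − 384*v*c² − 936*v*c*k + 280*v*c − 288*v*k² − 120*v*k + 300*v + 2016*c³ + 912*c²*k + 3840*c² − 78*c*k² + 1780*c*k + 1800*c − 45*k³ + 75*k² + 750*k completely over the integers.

Group: 2*v*(−72*v² − 60*v*c − 54*v*k − 30*v + 168*c² + 6*c*k + 320*c − 9*k² + 15*k + 150) + (12*c + 5*k)*(−72*v² − 60*v*c − 54*v*k − 30*v + 168*c² + 6*c*k + 320*c − 9*k² + 15*k + 150); both groups contain (−72*v² − 60*v*c − 54*v*k − 30*v + 168*c² + 6*c*k + 320*c − 9*k² + 15*k + 150), so (2*v + 12*c + 5*k) is a factor with cofactor −72*v² − 60*v*c − 54*v*k − 30*v + 168*c² + 6*c*k + 320*c − 9*k² + 15*k + 150.
The cofactor groups again: −72*v² − 60*v*c − 54*v*k − 30*v + 168*c² + 6*c*k + 320*c − 9*k² + 15*k + 150 = −6*v*(12*v − 14*c + 3*k − 15) + (−12*c − 3*k − 10)*(12*v − 14*c + 3*k − 15); both groups contain (12*v − 14*c + 3*k − 15), giving −(6*v + 12*c + 3*k + 10)*(12*v − 14*c + 3*k − 15).

−(12*v − 14*c + 3*k − 15)*(6*v + 12*c + 3*k + 10)*(2*v + 12*c + 5*k)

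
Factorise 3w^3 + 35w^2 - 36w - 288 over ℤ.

Trying the rational-root candidates, w = -8/3 is a root, so (3w + 8) is a factor; dividing leaves w^2 + 9w - 36.
The remaining quadratic factors as (w + 12)(w - 3).

(3w + 8)(w + 12)(w - 3)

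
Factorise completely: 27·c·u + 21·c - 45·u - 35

Group as (27·c·u + 21·c) + (-45·u - 35) = 3·c·(9·u + 7) - 5·(9·u + 7).
Both groups share the factor (9·u + 7).

(3·c - 5)·(9·u + 7)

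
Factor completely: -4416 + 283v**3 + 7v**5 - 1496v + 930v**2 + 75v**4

(7v + 12)(v + 8)(v - 2)(v**2 + 3v + 23)

Testing divisors of the constant over divisors of the leading coefficient, v = -8 is a root, giving the factor (v + 8) and quotient 7v**4 + 19v**3 + 131v**2 - 118v - 552.
Next, v = -12/7 is a root, giving the factor (7v + 12) and quotient v**3 + v**2 + 17v - 46.
Continuing, v = 2 is a root, so (v - 2) is a factor; dividing leaves v**2 + 3v + 23.
The quadratic v**2 + 3v + 23 has discriminant -83 < 0 and is irreducible over ℤ.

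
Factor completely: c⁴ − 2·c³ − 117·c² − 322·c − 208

Among the possible rational roots, c = −8 is a root, giving the factor (c + 8) and quotient c³ − 10·c² − 37·c − 26.
Continuing, c = −1 is a root, so (c + 1) divides it; the quotient is c² − 11·c − 26.
The remaining quadratic factors as (c − 13)(c + 2).

(c + 1)·(c + 2)·(c + 8)·(c − 13)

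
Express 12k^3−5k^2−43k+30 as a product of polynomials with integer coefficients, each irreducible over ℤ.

(3k−5)(4k−3)(k+2)

Testing divisors of the constant over divisors of the leading coefficient, k = 5/3 is a root, giving the factor (3k−5) and quotient 4k^2+5k−6.
The remaining quadratic factors as (4k−3)(k+2).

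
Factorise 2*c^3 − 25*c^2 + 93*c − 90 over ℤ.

Testing divisors of the constant over divisors of the leading coefficient, c = 3/2 is a root, so (2*c − 3) divides it; the quotient is c^2 − 11*c + 30.
The remaining quadratic factors as (c − 6)(c − 5).

(2*c − 3)*(c − 5)*(c − 6)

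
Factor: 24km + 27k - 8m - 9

Group as (24km + 27k) + (-8m - 9) = 3k(8m + 9) - (8m + 9).
Both groups share the factor (8m + 9).

(3k - 1)(8m + 9)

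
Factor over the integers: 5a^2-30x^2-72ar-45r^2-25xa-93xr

-(6x-a+15r)(5x+5a+3r)

Group: -5x(6x-a+15r) + (-5a-3r)(6x-a+15r); both groups contain (6x-a+15r).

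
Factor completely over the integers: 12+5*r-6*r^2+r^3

Testing divisors of the constant over divisors of the leading coefficient, r = 3 is a root, giving the factor (r-3) and quotient r^2-3*r-4.
The remaining quadratic factors as (r-4)(r+1).

(r+1)*(r-3)*(r-4)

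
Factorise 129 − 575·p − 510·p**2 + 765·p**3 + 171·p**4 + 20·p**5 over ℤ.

(4·p + 3)·(5·p − 1)·(p − 1)·(p**2 + 9·p + 43)

Testing divisors of the constant over divisors of the leading coefficient, p = −3/4 is a root, so (4·p + 3) is a factor; dividing leaves 5·p**4 + 39·p**3 + 162·p**2 − 249·p + 43.
Then p = 1 is a root, so (p − 1) is a factor; dividing leaves 5·p**3 + 44·p**2 + 206·p − 43.
Then p = 1/5 is a root, so (5·p − 1) divides it; the quotient is p**2 + 9·p + 43.
The quadratic p**2 + 9·p + 43 has discriminant −91 < 0 and is irreducible over ℤ.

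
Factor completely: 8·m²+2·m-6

2·(4·m-3)·(m+1)

Pull out the common factor 2, then factor the remaining trinomial.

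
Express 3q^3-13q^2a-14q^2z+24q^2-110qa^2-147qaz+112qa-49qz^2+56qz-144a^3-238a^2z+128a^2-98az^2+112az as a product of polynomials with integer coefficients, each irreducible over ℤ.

Group: 3q(q^2-7qa-7qz+8q-18a^2-14az+16a) + (8a+7z)(q^2-7qa-7qz+8q-18a^2-14az+16a); both groups contain (q^2-7qa-7qz+8q-18a^2-14az+16a), so (3q+8a+7z) is a factor with cofactor q^2-7qa-7qz+8q-18a^2-14az+16a.
The cofactor groups again: q^2-7qa-7qz+8q-18a^2-14az+16a = q(q+2a) + (-9a-7z+8)(q+2a); both groups contain (q+2a), giving (q-9a-7z+8)(q+2a).

(q-9a-7z+8)(q+2a)(3q+8a+7z)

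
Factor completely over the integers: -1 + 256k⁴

(4k + 1)(4k - 1)(16k² + 1)

(4k)⁴ − (1)⁴ = ((4k)² − (1)²)((4k)² + (1)²); the first factor splits again, the second (16k² + 1) is irreducible.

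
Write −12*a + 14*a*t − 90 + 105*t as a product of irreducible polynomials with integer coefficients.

(2*a + 15)*(7*t − 6)

Group as (14*a*t − 12*a) + (105*t − 90) = 2*a*(7*t − 6) + 15*(7*t − 6).
Both groups share the factor (7*t − 6).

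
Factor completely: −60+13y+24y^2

Need a pair with product 24·(−60) = −1440 and sum 13: that's 45 and −32.
Split the middle term: 24y^2+45y − 32y−60 = 3y(8y+15) − 4(8y+15).

(3y−4)(8y+15)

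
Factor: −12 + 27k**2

Factor out 3, leaving 9k**2 − 4, which is a difference of two squares.

3(3k + 2)(3k − 2)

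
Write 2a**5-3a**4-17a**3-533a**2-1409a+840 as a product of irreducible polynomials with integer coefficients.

Testing divisors of the constant over divisors of the leading coefficient, a = 8 is a root, so (a-8) divides it; the quotient is 2a**4+13a**3+87a**2+163a-105.
Continuing, a = 1/2 is a root, so (2a-1) is a factor; dividing leaves a**3+7a**2+47a+105.
Then a = -3 is a root, giving the factor (a+3) and quotient a**2+4a+35.
The quadratic a**2+4a+35 has discriminant -124 < 0 and is irreducible over ℤ.

(2a-1)(a+3)(a-8)(a**2+4a+35)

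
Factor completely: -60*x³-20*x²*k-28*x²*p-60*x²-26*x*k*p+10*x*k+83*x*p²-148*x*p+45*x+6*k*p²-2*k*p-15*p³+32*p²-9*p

Group: 2*x*(-30*x²-10*x*k+31*x*p-45*x+2*k*p-5*p²+9*p) + (3*p-1)*(-30*x²-10*x*k+31*x*p-45*x+2*k*p-5*p²+9*p); both groups contain (-30*x²-10*x*k+31*x*p-45*x+2*k*p-5*p²+9*p), so (2*x+3*p-1) is a factor with cofactor -30*x²-10*x*k+31*x*p-45*x+2*k*p-5*p²+9*p.
The cofactor groups again: -30*x²-10*x*k+31*x*p-45*x+2*k*p-5*p²+9*p = -6*x*(5*x-p) + (-2*k+5*p-9)*(5*x-p); both groups contain (5*x-p), giving -(6*x+2*k-5*p+9)*(5*x-p).

-(5*x-p)*(6*x+2*k-5*p+9)*(2*x+3*p-1)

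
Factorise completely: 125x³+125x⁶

Pull out the common factor 125x³, leaving x³+1.
Recognize a sum of cubes with the parts 1 and x.

125x³(x+1)(x²-x+1)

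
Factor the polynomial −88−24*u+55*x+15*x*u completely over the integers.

Group as (15*x*u+55*x) + (−24*u−88) = 5*x*(3*u+11) − 8*(3*u+11).
Both groups share the factor (3*u+11).

(3*u+11)*(5*x−8)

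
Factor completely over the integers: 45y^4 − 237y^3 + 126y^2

3y^2(3y − 14)(5y − 3)

Pull out the common factor 3y^2, then factor the remaining trinomial.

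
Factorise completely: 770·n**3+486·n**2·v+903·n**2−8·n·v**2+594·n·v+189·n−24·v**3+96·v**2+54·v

Group: 10·n·(77·n**2+64·n·v+21·n+12·v**2+6·v) + (−2·v+9)·(77·n**2+64·n·v+21·n+12·v**2+6·v); both groups contain (77·n**2+64·n·v+21·n+12·v**2+6·v), so (10·n−2·v+9) is a factor with cofactor 77·n**2+64·n·v+21·n+12·v**2+6·v.
The cofactor groups again: 77·n**2+64·n·v+21·n+12·v**2+6·v = 7·n·(11·n+6·v+3) + 2·v·(11·n+6·v+3); both groups contain (11·n+6·v+3), giving (7·n+2·v)·(11·n+6·v+3).

(10·n−2·v+9)·(11·n+6·v+3)·(7·n+2·v)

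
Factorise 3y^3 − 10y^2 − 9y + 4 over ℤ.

(3y − 1)(y + 1)(y − 4)

By the rational root theorem, y = 4 is a root, so (y − 4) divides it; the quotient is 3y^2 + 2y − 1.
The remaining quadratic factors as (3y − 1)(y + 1).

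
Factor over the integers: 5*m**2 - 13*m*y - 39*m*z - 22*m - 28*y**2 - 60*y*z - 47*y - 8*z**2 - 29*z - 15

Group: m*(5*m + 7*y + z + 3) + (-4*y - 8*z - 5)*(5*m + 7*y + z + 3); both groups contain (5*m + 7*y + z + 3).

(5*m + 7*y + z + 3)*(m - 4*y - 8*z - 5)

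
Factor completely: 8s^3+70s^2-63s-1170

(2s+13)(4s-15)(s+6)

Trying the rational-root candidates, s = -6 is a root, giving the factor (s+6) and quotient 8s^2+22s-195.
The remaining quadratic factors as (4s-15)(2s+13).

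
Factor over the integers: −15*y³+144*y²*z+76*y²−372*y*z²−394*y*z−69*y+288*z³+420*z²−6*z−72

Group: y*(−15*y²+54*y*z+31*y−48*z²−46*z+24) + (−6*z−3)*(−15*y²+54*y*z+31*y−48*z²−46*z+24); both groups contain (−15*y²+54*y*z+31*y−48*z²−46*z+24), so (y−6*z−3) is a factor with cofactor −15*y²+54*y*z+31*y−48*z²−46*z+24.
The cofactor groups again: −15*y²+54*y*z+31*y−48*z²−46*z+24 = −5*y*(3*y−6*z−8) + (8*z−3)*(3*y−6*z−8); both groups contain (3*y−6*z−8), giving −(5*y−8*z+3)*(3*y−6*z−8).

−(3*y−6*z−8)*(5*y−8*z+3)*(y−6*z−3)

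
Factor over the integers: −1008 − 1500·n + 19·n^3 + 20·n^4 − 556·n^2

Among the possible rational roots, n = 6 is a root, so (n − 6) is a factor; dividing leaves 20·n^3 + 139·n^2 + 278·n + 168.
Then n = −6/5 is a root, so (5·n + 6) divides it; the quotient is 4·n^2 + 23·n + 28.
The remaining quadratic factors as (4·n + 7)(n + 4).

(4·n + 7)·(5·n + 6)·(n + 4)·(n − 6)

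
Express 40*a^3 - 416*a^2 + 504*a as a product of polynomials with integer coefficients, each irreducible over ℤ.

8*a*(5*a - 7)*(a - 9)

Pull out the common factor 8*a, then factor the remaining trinomial.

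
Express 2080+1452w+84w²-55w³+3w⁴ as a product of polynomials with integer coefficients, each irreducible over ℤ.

By the rational root theorem, w = 13 is a root, giving the factor (w-13) and quotient 3w³-16w²-124w-160.
Continuing, w = -2 is a root, giving the factor (w+2) and quotient 3w²-22w-80.
The remaining quadratic factors as (w-10)(3w+8).

(3w+8)(w+2)(w-10)(w-13)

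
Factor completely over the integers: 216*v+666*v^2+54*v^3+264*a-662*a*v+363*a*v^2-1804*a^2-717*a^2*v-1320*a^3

-(11*a+9*v)*(15*a-6*v-2)*(8*a+v+12)

Group: 15*a*(-88*a^2-83*a*v-132*a-9*v^2-108*v) + (-6*v-2)*(-88*a^2-83*a*v-132*a-9*v^2-108*v); both groups contain (-88*a^2-83*a*v-132*a-9*v^2-108*v), so (15*a-6*v-2) is a factor with cofactor -88*a^2-83*a*v-132*a-9*v^2-108*v.
The cofactor groups again: -88*a^2-83*a*v-132*a-9*v^2-108*v = -8*a*(11*a+9*v) + (-v-12)*(11*a+9*v); both groups contain (11*a+9*v), giving -(8*a+v+12)*(11*a+9*v).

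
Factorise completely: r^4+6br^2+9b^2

(3b+r^2)^2

Recognize a perfect-square trinomial with the parts r^2 and 3b.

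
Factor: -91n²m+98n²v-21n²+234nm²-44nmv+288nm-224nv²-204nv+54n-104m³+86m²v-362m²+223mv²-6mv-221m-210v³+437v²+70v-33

Group: n(-91nm+98nv-21n+52m²-121mv+155m+70v²-169v+33) + (-2m-3v-1)(-91nm+98nv-21n+52m²-121mv+155m+70v²-169v+33); both groups contain (-91nm+98nv-21n+52m²-121mv+155m+70v²-169v+33), so (n-2m-3v-1) is a factor with cofactor -91nm+98nv-21n+52m²-121mv+155m+70v²-169v+33.
The cofactor groups again: -91nm+98nv-21n+52m²-121mv+155m+70v²-169v+33 = -13m(7n-4m+5v-11) + (14v-3)(7n-4m+5v-11); both groups contain (7n-4m+5v-11), giving -(13m-14v+3)(7n-4m+5v-11).

-(n-2m-3v-1)(7n-4m+5v-11)(13m-14v+3)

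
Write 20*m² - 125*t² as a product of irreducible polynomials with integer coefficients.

5*(2*m + 5*t)*(2*m - 5*t)

Pull out the common factor 5; 4*m² - 25*t² is a difference of squares.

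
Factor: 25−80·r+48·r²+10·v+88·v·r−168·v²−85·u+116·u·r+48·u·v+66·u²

(11·u−14·v+12·r−5)·(6·u+12·v+4·r−5)

Group: 6·u·(11·u−14·v+12·r−5) + (12·v+4·r−5)·(11·u−14·v+12·r−5); both groups contain (11·u−14·v+12·r−5).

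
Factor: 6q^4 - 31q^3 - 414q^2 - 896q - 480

Testing divisors of the constant over divisors of the leading coefficient, q = -2 is a root, so (q + 2) divides it; the quotient is 6q^3 - 43q^2 - 328q - 240.
Next, q = -5/6 is a root, so (6q + 5) is a factor; dividing leaves q^2 - 8q - 48.
The remaining quadratic factors as (q + 4)(q - 12).

(6q + 5)(q + 2)(q + 4)(q - 12)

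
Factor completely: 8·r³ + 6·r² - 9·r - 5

Among the possible rational roots, r = -5/4 is a root, so (4·r + 5) divides it; the quotient is 2·r² - r - 1.
The remaining quadratic factors as (r - 1)(2·r + 1).

(2·r + 1)·(4·r + 5)·(r - 1)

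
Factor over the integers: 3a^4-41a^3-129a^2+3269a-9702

(3a-14)(a+9)(a-11)(a-7)

Testing divisors of the constant over divisors of the leading coefficient, a = 7 is a root, giving the factor (a-7) and quotient 3a^3-20a^2-269a+1386.
Continuing, a = -9 is a root, giving the factor (a+9) and quotient 3a^2-47a+154.
The remaining quadratic factors as (a-11)(3a-14).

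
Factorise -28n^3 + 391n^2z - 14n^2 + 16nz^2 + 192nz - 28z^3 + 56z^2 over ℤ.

Group: 4n(-7n^2 + 96nz + 28z^2) + (-z + 2)(-7n^2 + 96nz + 28z^2); both groups contain (-7n^2 + 96nz + 28z^2), so (4n - z + 2) is a factor with cofactor -7n^2 + 96nz + 28z^2.
The cofactor groups again: -7n^2 + 96nz + 28z^2 = -7n(n - 14z) - 2z(n - 14z); both groups contain (n - 14z), giving -(7n + 2z)(n - 14z).

-(4n - z + 2)(7n + 2z)(n - 14z)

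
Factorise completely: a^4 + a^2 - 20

(a + 2)*(a - 2)*(a^2 + 5)

Substitute u = a^2 to get a quadratic in u, then factor.
a^2 + 5 is irreducible over ℤ (always positive, so no real roots).
a^2 - 4 is a difference of squares.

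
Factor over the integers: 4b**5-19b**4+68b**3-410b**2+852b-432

By the rational root theorem, b = 2 is a root, so (b-2) divides it; the quotient is 4b**4-11b**3+46b**2-318b+216.
Continuing, b = 4 is a root, giving the factor (b-4) and quotient 4b**3+5b**2+66b-54.
Then b = 3/4 is a root, giving the factor (4b-3) and quotient b**2+2b+18.
The quadratic b**2+2b+18 has discriminant -68 < 0 and is irreducible over ℤ.

(4b-3)(b-2)(b-4)(b**2+2b+18)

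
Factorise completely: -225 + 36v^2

9(2v + 5)(2v - 5)

Factor out 9, leaving 4v^2 - 25, which is a difference of two squares.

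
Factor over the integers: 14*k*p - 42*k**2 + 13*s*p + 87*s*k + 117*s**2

(9*s - 3*k + p)*(13*s + 14*k)

Group: 9*s*(13*s + 14*k) + (-3*k + p)*(13*s + 14*k); both groups contain (13*s + 14*k).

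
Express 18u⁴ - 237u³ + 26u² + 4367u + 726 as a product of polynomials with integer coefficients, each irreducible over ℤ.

Testing divisors of the constant over divisors of the leading coefficient, u = 6 is a root, so (u - 6) is a factor; dividing leaves 18u³ - 129u² - 748u - 121.
Next, u = -11/3 is a root, so (3u + 11) divides it; the quotient is 6u² - 65u - 11.
The remaining quadratic factors as (6u + 1)(u - 11).

(3u + 11)(6u + 1)(u - 11)(u - 6)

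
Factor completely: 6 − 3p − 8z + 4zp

Group as (4zp − 8z) + (−3p + 6) = 4z(p − 2) − 3(p − 2).
Both groups share the factor (p − 2).

(4z − 3)(p − 2)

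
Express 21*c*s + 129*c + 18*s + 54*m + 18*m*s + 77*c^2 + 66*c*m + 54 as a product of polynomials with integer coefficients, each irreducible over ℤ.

(11*c + 3*s + 9)*(7*c + 6*m + 6)

Group: 11*c*(7*c + 6*m + 6) + (3*s + 9)*(7*c + 6*m + 6); both groups contain (7*c + 6*m + 6).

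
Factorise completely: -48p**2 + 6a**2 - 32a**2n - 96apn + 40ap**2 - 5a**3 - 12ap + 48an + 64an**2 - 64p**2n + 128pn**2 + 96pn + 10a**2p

Group: a(-5a**2 + 20ap - 32an + 6a - 32pn - 24p + 64n**2 + 48n) + 2p(-5a**2 + 20ap - 32an + 6a - 32pn - 24p + 64n**2 + 48n); both groups contain (-5a**2 + 20ap - 32an + 6a - 32pn - 24p + 64n**2 + 48n), so (a + 2p) is a factor with cofactor -5a**2 + 20ap - 32an + 6a - 32pn - 24p + 64n**2 + 48n.
The cofactor groups again: -5a**2 + 20ap - 32an + 6a - 32pn - 24p + 64n**2 + 48n = -5a(a - 4p + 8n) + (8n + 6)(a - 4p + 8n); both groups contain (a - 4p + 8n), giving -(5a - 8n - 6)(a - 4p + 8n).

-(5a - 8n - 6)(a + 2p)(a - 4p + 8n)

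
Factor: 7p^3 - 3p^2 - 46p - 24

Trying the rational-root candidates, p = -2 is a root, so (p + 2) divides it; the quotient is 7p^2 - 17p - 12.
The remaining quadratic factors as (7p + 4)(p - 3).

(7p + 4)(p + 2)(p - 3)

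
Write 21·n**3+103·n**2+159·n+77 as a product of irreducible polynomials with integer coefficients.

Among the possible rational roots, n = -7/3 is a root, so (3·n+7) divides it; the quotient is 7·n**2+18·n+11.
The remaining quadratic factors as (7·n+11)(n+1).

(3·n+7)·(7·n+11)·(n+1)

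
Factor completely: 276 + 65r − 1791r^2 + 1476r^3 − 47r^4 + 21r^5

(3r + 1)(7r − 4)(r − 1)(r^2 − r + 69)

By the rational root theorem, r = 1 is a root, so (r − 1) divides it; the quotient is 21r^4 − 26r^3 + 1450r^2 − 341r − 276.
Then r = −1/3 is a root, so (3r + 1) divides it; the quotient is 7r^3 − 11r^2 + 487r − 276.
Then r = 4/7 is a root, so (7r − 4) is a factor; dividing leaves r^2 − r + 69.
The quadratic r^2 − r + 69 has discriminant −275 < 0 and is irreducible over ℤ.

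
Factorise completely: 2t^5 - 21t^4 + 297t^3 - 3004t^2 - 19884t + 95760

Among the possible rational roots, t = 12 is a root, giving the factor (t - 12) and quotient 2t^4 + 3t^3 + 333t^2 + 992t - 7980.
Then t = -6 is a root, so (t + 6) divides it; the quotient is 2t^3 - 9t^2 + 387t - 1330.
Then t = 7/2 is a root, giving the factor (2t - 7) and quotient t^2 - t + 190.
The quadratic t^2 - t + 190 has discriminant -759 < 0 and is irreducible over ℤ.

(2t - 7)(t + 6)(t - 12)(t^2 - t + 190)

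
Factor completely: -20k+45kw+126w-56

(5k+14)(9w-4)

Group as (45kw-20k) + (126w-56) = 5k(9w-4) + 14(9w-4).
Both groups share the factor (9w-4).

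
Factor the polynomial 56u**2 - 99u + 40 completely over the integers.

Need a pair with product 56·40 = 2240 and sum -99: that's -35 and -64.
Split the middle term: 56u**2 - 35u - 64u + 40 = 7u(8u - 5) - 8(8u - 5).

(7u - 8)(8u - 5)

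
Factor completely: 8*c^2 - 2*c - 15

(2*c - 3)*(4*c + 5)

Need a pair with product 8·(-15) = -120 and sum -2: that's 10 and -12.
Split the middle term: 8*c^2 + 10*c - 12*c - 15 = 2*c*(4*c + 5) - 3*(4*c + 5).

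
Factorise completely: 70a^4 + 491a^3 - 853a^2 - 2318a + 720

Trying the rational-root candidates, a = 2/7 is a root, giving the factor (7a - 2) and quotient 10a^3 + 73a^2 - 101a - 360.
Next, a = -8 is a root, so (a + 8) is a factor; dividing leaves 10a^2 - 7a - 45.
The remaining quadratic factors as (2a - 5)(5a + 9).

(2a - 5)(5a + 9)(7a - 2)(a + 8)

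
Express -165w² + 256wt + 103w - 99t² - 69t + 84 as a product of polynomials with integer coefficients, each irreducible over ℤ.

-(15w - 11t + 7)(11w - 9t - 12)

Group: -11w(15w - 11t + 7) + (9t + 12)(15w - 11t + 7); both groups contain (15w - 11t + 7).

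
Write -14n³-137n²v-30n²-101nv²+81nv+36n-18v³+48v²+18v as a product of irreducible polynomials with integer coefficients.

Group: 2n(-7n²-65nv-15n-18v²+48v+18) + v(-7n²-65nv-15n-18v²+48v+18); both groups contain (-7n²-65nv-15n-18v²+48v+18), so (2n+v) is a factor with cofactor -7n²-65nv-15n-18v²+48v+18.
The cofactor groups again: -7n²-65nv-15n-18v²+48v+18 = -7n(n+9v+3) + (-2v+6)(n+9v+3); both groups contain (n+9v+3), giving -(7n+2v-6)(n+9v+3).

-(2n+v)(7n+2v-6)(n+9v+3)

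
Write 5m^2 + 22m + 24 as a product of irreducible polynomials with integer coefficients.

Need a pair with product 5·24 = 120 and sum 22: that's 10 and 12.
Split the middle term: 5m^2 + 10m + 12m + 24 = 5m(m + 2) + 12(m + 2).

(5m + 12)(m + 2)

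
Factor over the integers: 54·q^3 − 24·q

6·q·(3·q + 2)·(3·q − 2)

Factor out 6·q, leaving 9·q^2 − 4, which is a difference of two squares.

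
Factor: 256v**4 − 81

Difference of squares twice: with A = 4v and B = 3, A⁴ − B⁴ = (A² − B²)(A² + B²), and A² − B² factors again.

(4v + 3)(4v − 3)(16v**2 + 9)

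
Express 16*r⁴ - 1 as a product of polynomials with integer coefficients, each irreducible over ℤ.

Write as (4*r²)² − (1)², then factor 4*r² - 1 once more.

(2*r + 1)*(2*r - 1)*(4*r² + 1)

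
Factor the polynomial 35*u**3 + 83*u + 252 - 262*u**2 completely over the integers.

Testing divisors of the constant over divisors of the leading coefficient, u = -4/5 is a root, so (5*u + 4) is a factor; dividing leaves 7*u**2 - 58*u + 63.
The remaining quadratic factors as (u - 7)(7*u - 9).

(5*u + 4)*(7*u - 9)*(u - 7)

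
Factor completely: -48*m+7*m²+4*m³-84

Group as (4*m³-48*m) + (7*m²-84) = 4*m*(m²-12) + 7*(m²-12).
Both groups share the factor (m²-12).

(4*m+7)*(m²-12)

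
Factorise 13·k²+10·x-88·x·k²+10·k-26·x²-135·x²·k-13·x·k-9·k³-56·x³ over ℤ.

-(7·x+9·k+5)·(8·x+k-2)·(x+k)

Group: x·(-56·x²-79·x·k-26·x-9·k²+13·k+10) + k·(-56·x²-79·x·k-26·x-9·k²+13·k+10); both groups contain (-56·x²-79·x·k-26·x-9·k²+13·k+10), so (x+k) is a factor with cofactor -56·x²-79·x·k-26·x-9·k²+13·k+10.
The cofactor groups again: -56·x²-79·x·k-26·x-9·k²+13·k+10 = -8·x·(7·x+9·k+5) + (-k+2)·(7·x+9·k+5); both groups contain (7·x+9·k+5), giving -(8·x+k-2)·(7·x+9·k+5).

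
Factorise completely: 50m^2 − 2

Pull out the common factor 2; 25m^2 − 1 is a difference of squares.

2(5m + 1)(5m − 1)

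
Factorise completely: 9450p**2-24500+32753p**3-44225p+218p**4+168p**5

(4p-5)(6p+5)(7p+5)(p**2+p+196)

Trying the rational-root candidates, p = -5/6 is a root, giving the factor (6p+5) and quotient 28p**4+13p**3+5448p**2-2965p-4900.
Then p = 5/4 is a root, so (4p-5) divides it; the quotient is 7p**3+12p**2+1377p+980.
Next, p = -5/7 is a root, giving the factor (7p+5) and quotient p**2+p+196.
The quadratic p**2+p+196 has discriminant -783 < 0 and is irreducible over ℤ.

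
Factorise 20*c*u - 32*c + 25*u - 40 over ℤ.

(4*c + 5)*(5*u - 8)

Group as (20*c*u - 32*c) + (25*u - 40) = 4*c*(5*u - 8) + 5*(5*u - 8).
Both groups share the factor (5*u - 8).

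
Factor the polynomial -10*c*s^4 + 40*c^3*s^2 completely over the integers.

10*c*s^2*(2*c + s)*(2*c - s)

Pull out the common factor 10*c*s^2; 4*c^2 - s^2 is a difference of squares.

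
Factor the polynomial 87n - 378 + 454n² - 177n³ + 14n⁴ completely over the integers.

Trying the rational-root candidates, n = 1 is a root, so (n - 1) is a factor; dividing leaves 14n³ - 163n² + 291n + 378.
Next, n = 9 is a root, so (n - 9) divides it; the quotient is 14n² - 37n - 42.
The remaining quadratic factors as (2n - 7)(7n + 6).

(2n - 7)(7n + 6)(n - 1)(n - 9)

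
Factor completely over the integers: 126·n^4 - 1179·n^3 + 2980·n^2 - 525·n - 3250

Trying the rational-root candidates, n = 10/3 is a root, so (3·n - 10) is a factor; dividing leaves 42·n^3 - 253·n^2 + 150·n + 325.
Next, n = -5/6 is a root, giving the factor (6·n + 5) and quotient 7·n^2 - 48·n + 65.
The remaining quadratic factors as (7·n - 13)(n - 5).

(3·n - 10)·(6·n + 5)·(7·n - 13)·(n - 5)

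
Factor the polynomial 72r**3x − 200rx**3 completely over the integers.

8rx(3r + 5x)(3r − 5x)

Every term has a factor of 8rx. Then 9r**2 − 25x**2 = (3r)² − (5x)².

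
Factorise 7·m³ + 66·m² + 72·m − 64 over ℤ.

(7·m − 4)·(m + 2)·(m + 8)

Among the possible rational roots, m = 4/7 is a root, so (7·m − 4) is a factor; dividing leaves m² + 10·m + 16.
The remaining quadratic factors as (m + 2)(m + 8).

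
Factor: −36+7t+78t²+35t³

Testing divisors of the constant over divisors of the leading coefficient, t = −9/5 is a root, so (5t+9) divides it; the quotient is 7t²+3t−4.
The remaining quadratic factors as (7t−4)(t+1).

(5t+9)(7t−4)(t+1)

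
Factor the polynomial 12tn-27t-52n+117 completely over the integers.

(3t-13)(4n-9)

Group as (12tn-27t) + (-52n+117) = 3t(4n-9) - 13(4n-9).
Both groups share the factor (4n-9).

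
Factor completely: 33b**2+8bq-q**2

(11b-q)(3b+q)

Group: 11b(3b+q) - q(3b+q); both groups contain (3b+q).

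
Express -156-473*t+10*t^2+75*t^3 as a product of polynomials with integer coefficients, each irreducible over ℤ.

(3*t+1)*(5*t+12)*(5*t-13)

Among the possible rational roots, t = -1/3 is a root, so (3*t+1) divides it; the quotient is 25*t^2-5*t-156.
The remaining quadratic factors as (5*t+12)(5*t-13).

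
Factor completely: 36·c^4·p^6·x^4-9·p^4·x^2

9·p^4·x^2·(2·c^2·p·x+1)·(2·c^2·p·x-1)

Factor out 9·p^4·x^2 first: what remains is 4·c^4·p^2·x^2-1.
Recognize a difference of squares with the parts 2·c^2·p·x and 1.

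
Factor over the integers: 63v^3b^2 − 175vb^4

7b^2v(3v − 5b)(3v + 5b)

Every term has a factor of 7vb^2. Then 9v^2 − 25b^2 = (3v)² − (5b)².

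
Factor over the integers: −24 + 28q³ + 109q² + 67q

Testing divisors of the constant over divisors of the leading coefficient, q = 1/4 is a root, giving the factor (4q − 1) and quotient 7q² + 29q + 24.
The remaining quadratic factors as (q + 3)(7q + 8).

(4q − 1)(7q + 8)(q + 3)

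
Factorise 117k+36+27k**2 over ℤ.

9(3k+1)(k+4)

Pull out the common factor 9, then factor the remaining trinomial.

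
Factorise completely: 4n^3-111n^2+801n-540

(4n-3)(n-12)(n-15)

By the rational root theorem, n = 3/4 is a root, giving the factor (4n-3) and quotient n^2-27n+180.
The remaining quadratic factors as (n-15)(n-12).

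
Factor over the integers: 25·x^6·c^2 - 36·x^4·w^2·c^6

c^2·x^4·(5·x - 6·w·c^2)·(5·x + 6·w·c^2)

Pull out the common factor x^4·c^2, leaving 25·x^2 - 36·w^2·c^4.
Recognize a difference of squares with the parts 5·x and 6·w·c^2.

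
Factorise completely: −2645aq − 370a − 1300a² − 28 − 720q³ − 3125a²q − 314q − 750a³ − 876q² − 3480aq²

−(10a + 15q + 2)(15a + 4q + 2)(5a + 12q + 7)

Group: 5a(−150a² − 265aq − 50a − 60q² − 38q − 4) + (12q + 7)(−150a² − 265aq − 50a − 60q² − 38q − 4); both groups contain (−150a² − 265aq − 50a − 60q² − 38q − 4), so (5a + 12q + 7) is a factor with cofactor −150a² − 265aq − 50a − 60q² − 38q − 4.
The cofactor groups again: −150a² − 265aq − 50a − 60q² − 38q − 4 = −10a(15a + 4q + 2) + (−15q − 2)(15a + 4q + 2); both groups contain (15a + 4q + 2), giving −(10a + 15q + 2)(15a + 4q + 2).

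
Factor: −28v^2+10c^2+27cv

Group: 2c(5c−4v) + 7v(5c−4v); both groups contain (5c−4v).

(2c+7v)(5c−4v)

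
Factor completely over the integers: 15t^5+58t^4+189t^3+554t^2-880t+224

Among the possible rational roots, t = 4/5 is a root, giving the factor (5t-4) and quotient 3t^4+14t^3+49t^2+150t-56.
Next, t = 1/3 is a root, giving the factor (3t-1) and quotient t^3+5t^2+18t+56.
Next, t = -4 is a root, so (t+4) is a factor; dividing leaves t^2+t+14.
The quadratic t^2+t+14 has discriminant -55 < 0 and is irreducible over ℤ.

(3t-1)(5t-4)(t+4)(t^2+t+14)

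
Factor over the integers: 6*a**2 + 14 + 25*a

(2*a + 7)*(3*a + 2)

Need a pair with product 6·14 = 84 and sum 25: that's 4 and 21.
Split the middle term: 6*a**2 + 4*a + 21*a + 14 = 2*a*(3*a + 2) + 7*(3*a + 2).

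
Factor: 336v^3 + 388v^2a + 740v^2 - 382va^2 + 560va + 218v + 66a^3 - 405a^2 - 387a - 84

Group: 6v(56v^2 - 38va + 86v + 6a^2 - 39a - 21) + (11a + 4)(56v^2 - 38va + 86v + 6a^2 - 39a - 21); both groups contain (56v^2 - 38va + 86v + 6a^2 - 39a - 21), so (6v + 11a + 4) is a factor with cofactor 56v^2 - 38va + 86v + 6a^2 - 39a - 21.
The cofactor groups again: 56v^2 - 38va + 86v + 6a^2 - 39a - 21 = 4v(14v - 6a - 3) + (-a + 7)(14v - 6a - 3); both groups contain (14v - 6a - 3), giving (4v - a + 7)(14v - 6a - 3).

(14v - 6a - 3)(4v - a + 7)(6v + 11a + 4)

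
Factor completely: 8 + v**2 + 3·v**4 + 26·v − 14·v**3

(3·v + 1)·(v + 1)·(v − 2)·(v − 4)

Trying the rational-root candidates, v = 4 is a root, giving the factor (v − 4) and quotient 3·v**3 − 2·v**2 − 7·v − 2.
Continuing, v = 2 is a root, so (v − 2) is a factor; dividing leaves 3·v**2 + 4·v + 1.
The remaining quadratic factors as (3·v + 1)(v + 1).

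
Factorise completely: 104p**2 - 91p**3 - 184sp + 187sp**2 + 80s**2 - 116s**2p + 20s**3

Group: 2s(10s**2 - 23sp + 13p**2) + (-7p + 8)(10s**2 - 23sp + 13p**2); both groups contain (10s**2 - 23sp + 13p**2), so (2s - 7p + 8) is a factor with cofactor 10s**2 - 23sp + 13p**2.
The cofactor groups again: 10s**2 - 23sp + 13p**2 = 10s(s - p) - 13p(s - p); both groups contain (s - p), giving (10s - 13p)(s - p).

(10s - 13p)(2s - 7p + 8)(s - p)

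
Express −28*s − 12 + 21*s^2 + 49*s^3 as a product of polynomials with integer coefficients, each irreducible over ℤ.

Group as (49*s^3 − 28*s) + (21*s^2 − 12) = 7*s*(7*s^2 − 4) + 3*(7*s^2 − 4).
Both groups share the factor (7*s^2 − 4).

(7*s + 3)*(7*s^2 − 4)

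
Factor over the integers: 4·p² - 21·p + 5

Need a pair with product 4·5 = 20 and sum -21: that's -20 and -1.
Split the middle term: 4·p² - 20·p - p + 5 = 4·p·(p - 5) - (p - 5).

(4·p - 1)·(p - 5)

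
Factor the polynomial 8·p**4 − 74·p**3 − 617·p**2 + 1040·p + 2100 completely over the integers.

Trying the rational-root candidates, p = 5/2 is a root, so (2·p − 5) divides it; the quotient is 4·p**3 − 27·p**2 − 376·p − 420.
Then p = −6 is a root, so (p + 6) is a factor; dividing leaves 4·p**2 − 51·p − 70.
The remaining quadratic factors as (4·p + 5)(p − 14).

(2·p − 5)·(4·p + 5)·(p + 6)·(p − 14)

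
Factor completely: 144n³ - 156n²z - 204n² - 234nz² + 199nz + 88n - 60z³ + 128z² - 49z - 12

(12n + 5z - 4)(3n - 6z - 1)(4n + 2z - 3)

Group: 12n(12n² - 18nz - 13n - 12z² + 16z + 3) + (5z - 4)(12n² - 18nz - 13n - 12z² + 16z + 3); both groups contain (12n² - 18nz - 13n - 12z² + 16z + 3), so (12n + 5z - 4) is a factor with cofactor 12n² - 18nz - 13n - 12z² + 16z + 3.
The cofactor groups again: 12n² - 18nz - 13n - 12z² + 16z + 3 = 3n(4n + 2z - 3) + (-6z - 1)(4n + 2z - 3); both groups contain (4n + 2z - 3), giving (3n - 6z - 1)(4n + 2z - 3).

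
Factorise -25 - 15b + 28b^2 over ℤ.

Need a pair with product 28·(-25) = -700 and sum -15: that's -35 and 20.
Split the middle term: 28b^2 - 35b + 20b - 25 = 7b(4b - 5) + 5(4b - 5).

(4b - 5)(7b + 5)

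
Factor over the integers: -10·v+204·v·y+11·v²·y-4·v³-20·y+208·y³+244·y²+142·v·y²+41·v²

-(4·v+13·y-1)·(v+2·y)·(v-8·y-10)

Group: v·(-4·v²-21·v·y+v-26·y²+2·y) + (-8·y-10)·(-4·v²-21·v·y+v-26·y²+2·y); both groups contain (-4·v²-21·v·y+v-26·y²+2·y), so (v-8·y-10) is a factor with cofactor -4·v²-21·v·y+v-26·y²+2·y.
The cofactor groups again: -4·v²-21·v·y+v-26·y²+2·y = -v·(4·v+13·y-1) - 2·y·(4·v+13·y-1); both groups contain (4·v+13·y-1), giving -(v+2·y)·(4·v+13·y-1).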